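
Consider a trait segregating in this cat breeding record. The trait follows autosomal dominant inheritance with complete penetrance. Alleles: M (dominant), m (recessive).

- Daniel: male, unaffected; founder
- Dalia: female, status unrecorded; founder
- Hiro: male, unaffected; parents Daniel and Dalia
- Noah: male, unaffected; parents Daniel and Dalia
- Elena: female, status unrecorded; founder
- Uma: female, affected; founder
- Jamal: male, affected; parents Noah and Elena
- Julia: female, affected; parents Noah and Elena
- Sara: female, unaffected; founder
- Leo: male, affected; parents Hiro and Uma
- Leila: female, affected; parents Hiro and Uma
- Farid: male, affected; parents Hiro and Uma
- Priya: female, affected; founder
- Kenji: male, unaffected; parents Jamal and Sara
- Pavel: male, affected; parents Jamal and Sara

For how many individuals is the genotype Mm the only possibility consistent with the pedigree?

6

Obligate heterozygotes: Jamal is affected so carries M and received m from Noah (mm), so Jamal is Mm; Julia is affected so carries M and received m from Noah (mm), so Julia is Mm; Leo is affected so carries M and received m from Hiro (mm), so Leo is Mm; Leila is affected so carries M and received m from Hiro (mm), so Leila is Mm; Farid is affected so carries M and received m from Hiro (mm), so Farid is Mm; Pavel is affected so carries M and received m from Sara (mm), so Pavel is Mm.
Every other individual is either homozygous by phenotype or has at least one consistent homozygous assignment, so the count is 6.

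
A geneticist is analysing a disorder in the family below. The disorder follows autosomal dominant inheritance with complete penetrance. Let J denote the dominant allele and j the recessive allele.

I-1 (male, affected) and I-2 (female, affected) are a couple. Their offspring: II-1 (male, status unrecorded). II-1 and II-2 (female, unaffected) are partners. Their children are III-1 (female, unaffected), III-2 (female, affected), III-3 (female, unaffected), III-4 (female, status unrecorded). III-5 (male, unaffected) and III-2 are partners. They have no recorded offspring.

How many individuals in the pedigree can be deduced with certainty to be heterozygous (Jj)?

Obligate heterozygotes: II-1 passed J to III-2 (Jj, whose j came from II-2) and passed j to III-1 (jj), so II-1 is Jj; III-2 is affected so carries J and received j from II-2 (jj), so III-2 is Jj.
Every other individual is either homozygous by phenotype or has at least one consistent homozygous assignment, so the count is 2.

2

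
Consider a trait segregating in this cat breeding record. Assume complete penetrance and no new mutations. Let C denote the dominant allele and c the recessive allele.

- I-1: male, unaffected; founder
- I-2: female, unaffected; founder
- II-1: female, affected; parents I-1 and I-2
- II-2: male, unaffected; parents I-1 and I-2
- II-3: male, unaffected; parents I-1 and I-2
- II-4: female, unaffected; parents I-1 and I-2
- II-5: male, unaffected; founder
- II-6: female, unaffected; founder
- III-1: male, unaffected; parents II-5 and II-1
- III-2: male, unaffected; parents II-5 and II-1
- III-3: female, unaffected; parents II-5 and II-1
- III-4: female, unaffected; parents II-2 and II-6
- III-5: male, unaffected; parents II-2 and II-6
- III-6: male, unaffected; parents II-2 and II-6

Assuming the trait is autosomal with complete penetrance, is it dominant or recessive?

recessive

I-1 and I-2 are both unaffected yet have an affected child II-1. Under dominance, an affected child requires at least one affected parent, so the trait cannot be dominant.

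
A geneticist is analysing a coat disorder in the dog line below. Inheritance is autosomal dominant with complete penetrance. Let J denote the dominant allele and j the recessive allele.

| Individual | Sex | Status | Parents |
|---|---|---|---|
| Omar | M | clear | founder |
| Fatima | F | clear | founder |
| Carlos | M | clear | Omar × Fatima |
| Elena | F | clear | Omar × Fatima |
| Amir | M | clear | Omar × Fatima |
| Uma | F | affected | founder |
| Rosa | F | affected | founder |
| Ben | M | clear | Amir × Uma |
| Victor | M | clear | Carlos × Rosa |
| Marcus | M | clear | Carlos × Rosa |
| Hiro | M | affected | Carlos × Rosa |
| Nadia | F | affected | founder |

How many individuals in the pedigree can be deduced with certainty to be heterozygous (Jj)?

3

Obligate heterozygotes: Uma is affected so carries J and passed j to Ben (jj), so Uma is Jj; Rosa is affected so carries J and passed j to Victor (jj), so Rosa is Jj; Hiro is affected so carries J and received j from Carlos (jj), so Hiro is Jj.
Every other individual is either homozygous by phenotype or has at least one consistent homozygous assignment, so the count is 3.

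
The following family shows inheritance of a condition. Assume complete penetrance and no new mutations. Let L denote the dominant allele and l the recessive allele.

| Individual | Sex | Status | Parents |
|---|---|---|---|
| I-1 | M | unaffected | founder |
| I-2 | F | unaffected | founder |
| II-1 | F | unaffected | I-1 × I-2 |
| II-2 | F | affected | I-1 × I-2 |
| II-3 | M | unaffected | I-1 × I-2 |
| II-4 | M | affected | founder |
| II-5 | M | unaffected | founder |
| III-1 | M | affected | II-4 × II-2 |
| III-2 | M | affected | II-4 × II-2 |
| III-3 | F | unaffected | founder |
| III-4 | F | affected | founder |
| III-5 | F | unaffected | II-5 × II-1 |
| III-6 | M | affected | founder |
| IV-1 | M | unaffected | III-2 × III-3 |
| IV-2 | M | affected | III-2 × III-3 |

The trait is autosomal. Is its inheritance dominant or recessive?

I-1 and I-2 are both unaffected yet have an affected child II-2. Under dominance, an affected child requires at least one affected parent, so the trait cannot be dominant.

recessive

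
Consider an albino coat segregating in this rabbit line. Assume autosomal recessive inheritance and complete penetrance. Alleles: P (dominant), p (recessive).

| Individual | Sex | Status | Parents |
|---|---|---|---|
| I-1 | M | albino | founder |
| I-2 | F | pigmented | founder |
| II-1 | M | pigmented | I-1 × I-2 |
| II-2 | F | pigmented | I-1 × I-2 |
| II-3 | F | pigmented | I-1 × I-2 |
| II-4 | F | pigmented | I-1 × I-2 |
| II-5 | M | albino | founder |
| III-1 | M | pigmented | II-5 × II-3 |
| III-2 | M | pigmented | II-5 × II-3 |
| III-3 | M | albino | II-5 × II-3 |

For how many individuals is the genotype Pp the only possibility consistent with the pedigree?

Obligate heterozygotes: II-1 is pigmented so carries P and received p from I-1 (pp), so II-1 is Pp; II-2 is pigmented so carries P and received p from I-1 (pp), so II-2 is Pp; II-3 is pigmented so carries P and received p from I-1 (pp), so II-3 is Pp; II-4 is pigmented so carries P and received p from I-1 (pp), so II-4 is Pp; III-1 is pigmented so carries P and received p from II-5 (pp), so III-1 is Pp; III-2 is pigmented so carries P and received p from II-5 (pp), so III-2 is Pp.
Every other individual is either homozygous by phenotype or has at least one consistent homozygous assignment, so the count is 6.

6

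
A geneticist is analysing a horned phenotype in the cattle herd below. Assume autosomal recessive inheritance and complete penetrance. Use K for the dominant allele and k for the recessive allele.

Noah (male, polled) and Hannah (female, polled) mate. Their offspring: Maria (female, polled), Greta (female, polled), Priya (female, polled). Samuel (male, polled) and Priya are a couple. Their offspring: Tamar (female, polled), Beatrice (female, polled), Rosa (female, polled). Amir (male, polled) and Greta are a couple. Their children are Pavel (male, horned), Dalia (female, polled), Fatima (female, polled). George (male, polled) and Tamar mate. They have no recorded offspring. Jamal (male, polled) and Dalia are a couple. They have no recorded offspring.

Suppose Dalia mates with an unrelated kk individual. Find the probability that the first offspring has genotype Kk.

2/3

Amir is polled so carries K and passed k to Pavel (kk), so Amir is Kk.
Greta is polled so carries K and passed k to Pavel (kk), so Greta is Kk.
Dalia is a polled offspring of Amir (Kk) × Greta (Kk), whose cross gives 1/4 KK : 1/2 Kk : 1/4 kk; conditioning on being polled, Dalia is KK with probability 1/3, Kk with probability 2/3.
Summing over parental genotype combinations, P(offspring has genotype Kk) = 1/3·1 + 2/3·1/2 = 2/3.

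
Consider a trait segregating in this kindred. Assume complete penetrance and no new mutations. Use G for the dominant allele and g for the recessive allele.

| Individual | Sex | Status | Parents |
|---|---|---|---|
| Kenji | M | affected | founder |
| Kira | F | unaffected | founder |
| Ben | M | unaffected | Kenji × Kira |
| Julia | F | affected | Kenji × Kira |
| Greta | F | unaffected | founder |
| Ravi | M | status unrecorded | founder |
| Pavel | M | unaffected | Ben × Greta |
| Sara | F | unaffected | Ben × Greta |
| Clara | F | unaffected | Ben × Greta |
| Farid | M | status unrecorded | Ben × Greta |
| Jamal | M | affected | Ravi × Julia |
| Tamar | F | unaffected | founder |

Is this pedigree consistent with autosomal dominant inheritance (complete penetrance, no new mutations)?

A consistent assignment under autosomal dominant exists: Kenji Gg, Kira gg, Ben gg, Julia Gg, Greta gg, Ravi GG, Pavel gg, Sara gg, Clara gg, Farid gg, Jamal GG, Tamar gg.
In this assignment every recorded phenotype matches its genotype and every non-founder's genotype is obtainable from its parents' genotypes, so the pedigree is consistent.

Yes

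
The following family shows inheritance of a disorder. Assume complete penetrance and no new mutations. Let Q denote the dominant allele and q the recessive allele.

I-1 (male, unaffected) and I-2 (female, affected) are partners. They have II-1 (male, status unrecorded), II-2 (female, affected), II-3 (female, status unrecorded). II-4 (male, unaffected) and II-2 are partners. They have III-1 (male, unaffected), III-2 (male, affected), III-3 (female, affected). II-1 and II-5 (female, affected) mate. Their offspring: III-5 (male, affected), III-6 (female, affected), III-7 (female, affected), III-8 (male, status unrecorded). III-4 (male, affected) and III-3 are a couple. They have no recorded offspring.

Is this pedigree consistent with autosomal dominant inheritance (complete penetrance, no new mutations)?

Yes

A consistent assignment under autosomal dominant exists: I-1 qq, I-2 QQ, II-1 Qq, II-2 Qq, II-3 Qq, II-4 qq, II-5 QQ, III-1 qq, III-2 Qq, III-3 Qq, III-4 QQ, III-5 QQ, III-6 QQ, III-7 QQ, III-8 QQ.
In this assignment every recorded phenotype matches its genotype and every non-founder's genotype is obtainable from its parents' genotypes, so the pedigree is consistent.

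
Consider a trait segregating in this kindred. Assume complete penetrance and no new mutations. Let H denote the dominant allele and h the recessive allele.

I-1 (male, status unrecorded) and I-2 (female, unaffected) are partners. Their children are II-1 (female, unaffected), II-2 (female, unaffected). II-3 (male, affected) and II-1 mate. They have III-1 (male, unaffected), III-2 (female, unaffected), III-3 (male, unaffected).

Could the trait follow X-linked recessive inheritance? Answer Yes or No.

A consistent assignment under X-linked recessive exists: I-1 X^H Y, I-2 X^H X^H, II-1 X^H X^H, II-2 X^H X^H, II-3 X^h Y, III-1 X^H Y, III-2 X^H X^h, III-3 X^H Y.
In this assignment every recorded phenotype matches its genotype and every non-founder's genotype is obtainable from its parents' genotypes, so the pedigree is consistent.

Yes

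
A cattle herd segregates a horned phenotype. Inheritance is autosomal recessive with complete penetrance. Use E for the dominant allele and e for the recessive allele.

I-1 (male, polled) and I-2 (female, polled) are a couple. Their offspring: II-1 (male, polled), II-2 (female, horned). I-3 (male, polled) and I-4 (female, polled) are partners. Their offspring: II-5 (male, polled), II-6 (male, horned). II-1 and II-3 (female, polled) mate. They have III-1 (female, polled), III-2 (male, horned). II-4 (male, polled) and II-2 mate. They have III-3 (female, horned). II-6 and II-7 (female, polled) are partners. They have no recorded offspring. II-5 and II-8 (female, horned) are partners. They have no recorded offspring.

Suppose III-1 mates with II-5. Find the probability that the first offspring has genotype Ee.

4/9

II-1 is polled so carries E and passed e to III-2 (ee), so II-1 is Ee.
II-3 is polled so carries E and passed e to III-2 (ee), so II-3 is Ee.
III-1 is a polled offspring of II-1 (Ee) × II-3 (Ee), whose cross gives 1/4 EE : 1/2 Ee : 1/4 ee; conditioning on being polled, III-1 is EE with probability 1/3, Ee with probability 2/3.
I-3 is polled so carries E and passed e to II-6 (ee), so I-3 is Ee.
I-4 is polled so carries E and passed e to II-6 (ee), so I-4 is Ee.
II-5 is a polled offspring of I-3 (Ee) × I-4 (Ee), whose cross gives 1/4 EE : 1/2 Ee : 1/4 ee; conditioning on being polled, II-5 is EE with probability 1/3, Ee with probability 2/3.
Summing over parental genotype combinations, P(offspring has genotype Ee) = 2/9·1/2 + 2/9·1/2 + 4/9·1/2 = 4/9.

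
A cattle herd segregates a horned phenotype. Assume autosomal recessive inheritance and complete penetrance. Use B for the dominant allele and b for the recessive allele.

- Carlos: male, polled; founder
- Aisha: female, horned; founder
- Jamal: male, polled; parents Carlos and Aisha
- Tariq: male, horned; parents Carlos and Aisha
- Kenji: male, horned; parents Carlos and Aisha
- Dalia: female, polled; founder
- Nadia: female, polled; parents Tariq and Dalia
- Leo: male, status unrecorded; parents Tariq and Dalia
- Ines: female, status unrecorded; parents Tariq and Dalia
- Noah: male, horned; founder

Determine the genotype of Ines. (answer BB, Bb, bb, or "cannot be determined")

cannot be determined

Ines's phenotype is unrecorded, and no parent or child forces a single allele at both positions; consistent genotype assignments exist with Ines as Bb or bb.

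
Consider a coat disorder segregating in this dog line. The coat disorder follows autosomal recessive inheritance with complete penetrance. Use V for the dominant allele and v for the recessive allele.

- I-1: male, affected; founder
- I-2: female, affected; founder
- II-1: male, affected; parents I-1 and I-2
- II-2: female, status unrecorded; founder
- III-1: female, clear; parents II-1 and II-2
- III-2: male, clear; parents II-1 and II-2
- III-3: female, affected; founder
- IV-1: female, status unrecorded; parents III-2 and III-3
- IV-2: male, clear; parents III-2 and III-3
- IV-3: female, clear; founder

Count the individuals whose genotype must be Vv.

3

Obligate heterozygotes: III-1 is clear so carries V and received v from II-1 (vv), so III-1 is Vv; III-2 is clear so carries V and received v from II-1 (vv), so III-2 is Vv; IV-2 is clear so carries V and received v from III-3 (vv), so IV-2 is Vv.
Every other individual is either homozygous by phenotype or has at least one consistent homozygous assignment, so the count is 3.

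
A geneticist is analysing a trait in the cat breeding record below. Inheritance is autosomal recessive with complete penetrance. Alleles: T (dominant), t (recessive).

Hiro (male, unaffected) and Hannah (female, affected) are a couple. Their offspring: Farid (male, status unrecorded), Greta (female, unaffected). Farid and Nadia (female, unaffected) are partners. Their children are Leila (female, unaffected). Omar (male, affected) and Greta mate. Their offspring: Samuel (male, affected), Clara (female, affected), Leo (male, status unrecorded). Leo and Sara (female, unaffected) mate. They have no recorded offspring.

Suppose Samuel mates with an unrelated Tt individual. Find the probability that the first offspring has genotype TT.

Samuel is affected, so Samuel is tt.
The cross gives 1/2 Tt : 1/2 tt, so P(offspring has genotype TT) = 0.

0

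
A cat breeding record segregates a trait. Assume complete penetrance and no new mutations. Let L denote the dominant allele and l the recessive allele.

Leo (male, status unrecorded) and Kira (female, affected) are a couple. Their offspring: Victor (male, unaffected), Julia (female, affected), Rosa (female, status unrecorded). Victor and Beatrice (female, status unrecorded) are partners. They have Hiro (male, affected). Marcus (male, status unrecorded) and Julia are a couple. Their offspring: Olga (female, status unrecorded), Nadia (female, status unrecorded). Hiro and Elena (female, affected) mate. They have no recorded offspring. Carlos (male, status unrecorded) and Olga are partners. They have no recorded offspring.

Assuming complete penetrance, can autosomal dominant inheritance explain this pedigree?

A consistent assignment under autosomal dominant exists: Leo Ll, Kira Ll, Victor ll, Julia LL, Rosa LL, Beatrice LL, Marcus LL, Hiro Ll, Elena LL, Olga LL, Nadia LL, Carlos LL.
In this assignment every recorded phenotype matches its genotype and every non-founder's genotype is obtainable from its parents' genotypes, so the pedigree is consistent.

Yes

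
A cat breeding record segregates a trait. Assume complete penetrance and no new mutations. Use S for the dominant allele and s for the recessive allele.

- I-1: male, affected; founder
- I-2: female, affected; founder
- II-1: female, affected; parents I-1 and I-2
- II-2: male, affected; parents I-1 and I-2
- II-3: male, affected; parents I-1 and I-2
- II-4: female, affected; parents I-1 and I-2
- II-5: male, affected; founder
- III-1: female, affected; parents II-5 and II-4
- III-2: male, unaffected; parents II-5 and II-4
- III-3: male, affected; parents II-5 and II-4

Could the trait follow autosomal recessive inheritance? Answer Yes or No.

Under autosomal recessive, III-2 (unaffected, male) cannot arise from II-5 (affected) × II-4 (affected).

No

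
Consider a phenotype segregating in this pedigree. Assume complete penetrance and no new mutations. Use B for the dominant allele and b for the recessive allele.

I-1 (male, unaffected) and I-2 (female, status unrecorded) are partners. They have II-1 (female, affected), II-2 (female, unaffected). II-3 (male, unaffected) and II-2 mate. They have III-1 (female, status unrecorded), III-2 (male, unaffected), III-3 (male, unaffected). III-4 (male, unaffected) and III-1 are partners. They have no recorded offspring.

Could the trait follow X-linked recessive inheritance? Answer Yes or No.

No

Under X-linked recessive, II-1 (affected, female) cannot arise from I-1 (unaffected) × I-2 (unrecorded).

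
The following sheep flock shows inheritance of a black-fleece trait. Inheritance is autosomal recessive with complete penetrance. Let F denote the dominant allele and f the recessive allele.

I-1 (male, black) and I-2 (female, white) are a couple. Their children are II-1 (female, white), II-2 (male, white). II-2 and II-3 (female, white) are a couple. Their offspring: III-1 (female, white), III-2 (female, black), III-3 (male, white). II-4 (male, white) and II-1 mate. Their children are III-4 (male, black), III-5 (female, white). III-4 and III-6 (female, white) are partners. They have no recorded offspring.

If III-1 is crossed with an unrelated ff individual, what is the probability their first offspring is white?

II-2 is white so carries F and received f from I-1 (ff), so II-2 is Ff.
II-3 is white so carries F and passed f to III-2 (ff), so II-3 is Ff.
III-1 is a white offspring of II-2 (Ff) × II-3 (Ff), whose cross gives 1/4 FF : 1/2 Ff : 1/4 ff; conditioning on being white, III-1 is FF with probability 1/3, Ff with probability 2/3.
Summing over parental genotype combinations, P(offspring is white) = 1/3·1 + 2/3·1/2 = 2/3.

2/3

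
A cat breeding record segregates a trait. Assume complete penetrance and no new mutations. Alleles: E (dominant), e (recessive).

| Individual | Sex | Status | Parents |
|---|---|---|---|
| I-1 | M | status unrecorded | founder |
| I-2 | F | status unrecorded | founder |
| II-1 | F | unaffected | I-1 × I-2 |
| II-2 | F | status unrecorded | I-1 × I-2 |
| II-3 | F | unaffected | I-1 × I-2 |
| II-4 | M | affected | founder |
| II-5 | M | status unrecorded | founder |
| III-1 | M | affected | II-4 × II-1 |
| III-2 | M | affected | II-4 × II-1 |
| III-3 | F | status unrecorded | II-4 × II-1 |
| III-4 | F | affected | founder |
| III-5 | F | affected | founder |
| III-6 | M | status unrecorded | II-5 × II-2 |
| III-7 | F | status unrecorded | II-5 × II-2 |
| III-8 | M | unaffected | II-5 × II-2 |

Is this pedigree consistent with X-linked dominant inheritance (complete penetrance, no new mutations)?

No

Under X-linked dominant, III-1 (affected, male) cannot arise from II-4 (affected) × II-1 (unaffected).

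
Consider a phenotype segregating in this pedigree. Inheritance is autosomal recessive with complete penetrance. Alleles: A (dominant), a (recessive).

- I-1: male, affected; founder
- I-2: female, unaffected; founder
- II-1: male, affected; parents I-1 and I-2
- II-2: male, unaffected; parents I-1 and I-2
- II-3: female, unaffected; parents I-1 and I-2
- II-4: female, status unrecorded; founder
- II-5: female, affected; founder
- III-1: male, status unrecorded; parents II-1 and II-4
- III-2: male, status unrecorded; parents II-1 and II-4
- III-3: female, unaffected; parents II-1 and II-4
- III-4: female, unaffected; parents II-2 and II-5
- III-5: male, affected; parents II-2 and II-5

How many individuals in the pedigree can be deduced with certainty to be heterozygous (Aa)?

Obligate heterozygotes: I-2 is unaffected so carries A and passed a to II-1 (aa), so I-2 is Aa; II-2 is unaffected so carries A and received a from I-1 (aa), so II-2 is Aa; II-3 is unaffected so carries A and received a from I-1 (aa), so II-3 is Aa; III-3 is unaffected so carries A and received a from II-1 (aa), so III-3 is Aa; III-4 is unaffected so carries A and received a from II-5 (aa), so III-4 is Aa.
Every other individual is either homozygous by phenotype or has at least one consistent homozygous assignment, so the count is 5.

5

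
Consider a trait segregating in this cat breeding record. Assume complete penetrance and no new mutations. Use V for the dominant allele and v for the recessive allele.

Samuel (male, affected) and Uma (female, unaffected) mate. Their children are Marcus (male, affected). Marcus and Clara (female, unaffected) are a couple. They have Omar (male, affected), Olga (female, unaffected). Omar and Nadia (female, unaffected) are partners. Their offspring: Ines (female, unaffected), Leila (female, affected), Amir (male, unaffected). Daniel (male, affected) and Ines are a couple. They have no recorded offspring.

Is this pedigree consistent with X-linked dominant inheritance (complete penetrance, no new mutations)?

Under X-linked dominant, Marcus (affected, male) cannot arise from Samuel (affected) × Uma (unaffected).

No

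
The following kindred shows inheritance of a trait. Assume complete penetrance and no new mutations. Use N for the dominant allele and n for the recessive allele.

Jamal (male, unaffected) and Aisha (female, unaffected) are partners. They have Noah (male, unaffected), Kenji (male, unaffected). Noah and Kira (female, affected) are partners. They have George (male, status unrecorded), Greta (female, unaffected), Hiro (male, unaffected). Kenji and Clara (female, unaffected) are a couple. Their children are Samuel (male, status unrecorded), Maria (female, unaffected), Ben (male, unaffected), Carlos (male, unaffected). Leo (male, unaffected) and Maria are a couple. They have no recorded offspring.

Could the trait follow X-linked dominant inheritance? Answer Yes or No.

Yes

A consistent assignment under X-linked dominant exists: Jamal X^n Y, Aisha X^n X^n, Noah X^n Y, Kenji X^n Y, Kira X^N X^n, Clara X^n X^n, George X^N Y, Greta X^n X^n, Hiro X^n Y, Samuel X^n Y, Maria X^n X^n, Ben X^n Y, Carlos X^n Y, Leo X^n Y.
In this assignment every recorded phenotype matches its genotype and every non-founder's genotype is obtainable from its parents' genotypes, so the pedigree is consistent.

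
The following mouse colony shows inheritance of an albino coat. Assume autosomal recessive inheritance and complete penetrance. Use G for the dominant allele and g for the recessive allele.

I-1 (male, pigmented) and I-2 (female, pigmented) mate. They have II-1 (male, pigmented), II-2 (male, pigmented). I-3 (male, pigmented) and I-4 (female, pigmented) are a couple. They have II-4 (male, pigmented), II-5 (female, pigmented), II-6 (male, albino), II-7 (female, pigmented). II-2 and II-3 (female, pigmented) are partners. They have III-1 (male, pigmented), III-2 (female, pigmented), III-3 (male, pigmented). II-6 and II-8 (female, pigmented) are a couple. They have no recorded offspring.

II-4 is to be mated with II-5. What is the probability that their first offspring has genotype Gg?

4/9

I-3 is pigmented so carries G and passed g to II-6 (gg), so I-3 is Gg.
I-4 is pigmented so carries G and passed g to II-6 (gg), so I-4 is Gg.
II-4 is a pigmented offspring of I-3 (Gg) × I-4 (Gg), whose cross gives 1/4 GG : 1/2 Gg : 1/4 gg; conditioning on being pigmented, II-4 is GG with probability 1/3, Gg with probability 2/3.
II-5 is a pigmented offspring of I-3 (Gg) × I-4 (Gg), whose cross gives 1/4 GG : 1/2 Gg : 1/4 gg; conditioning on being pigmented, II-5 is GG with probability 1/3, Gg with probability 2/3.
Summing over parental genotype combinations, P(offspring has genotype Gg) = 2/9·1/2 + 2/9·1/2 + 4/9·1/2 = 4/9.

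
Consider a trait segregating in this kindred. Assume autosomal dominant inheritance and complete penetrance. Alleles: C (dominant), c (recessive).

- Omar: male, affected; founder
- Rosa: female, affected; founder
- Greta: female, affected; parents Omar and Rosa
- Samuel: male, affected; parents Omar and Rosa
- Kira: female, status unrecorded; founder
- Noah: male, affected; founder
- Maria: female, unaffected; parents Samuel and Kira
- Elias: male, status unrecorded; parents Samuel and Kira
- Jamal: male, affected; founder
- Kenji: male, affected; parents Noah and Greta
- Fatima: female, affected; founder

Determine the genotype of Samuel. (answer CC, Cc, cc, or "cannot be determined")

Cc

From phenotype alone, Samuel is CC or Cc.
Samuel is affected so carries C and passed c to Maria (cc), so Samuel is Cc.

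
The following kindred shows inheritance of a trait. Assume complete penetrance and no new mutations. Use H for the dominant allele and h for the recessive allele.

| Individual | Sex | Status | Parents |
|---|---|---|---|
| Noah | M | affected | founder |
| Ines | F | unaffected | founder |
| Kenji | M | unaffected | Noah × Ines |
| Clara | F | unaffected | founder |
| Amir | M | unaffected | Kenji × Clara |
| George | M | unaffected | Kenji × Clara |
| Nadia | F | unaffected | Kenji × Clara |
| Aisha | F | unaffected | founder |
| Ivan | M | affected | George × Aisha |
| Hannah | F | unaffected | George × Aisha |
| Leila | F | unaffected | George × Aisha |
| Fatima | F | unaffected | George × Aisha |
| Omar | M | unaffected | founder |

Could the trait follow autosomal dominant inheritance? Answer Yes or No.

No

Under autosomal dominant, Ivan (affected, male) cannot arise from George (unaffected) × Aisha (unaffected).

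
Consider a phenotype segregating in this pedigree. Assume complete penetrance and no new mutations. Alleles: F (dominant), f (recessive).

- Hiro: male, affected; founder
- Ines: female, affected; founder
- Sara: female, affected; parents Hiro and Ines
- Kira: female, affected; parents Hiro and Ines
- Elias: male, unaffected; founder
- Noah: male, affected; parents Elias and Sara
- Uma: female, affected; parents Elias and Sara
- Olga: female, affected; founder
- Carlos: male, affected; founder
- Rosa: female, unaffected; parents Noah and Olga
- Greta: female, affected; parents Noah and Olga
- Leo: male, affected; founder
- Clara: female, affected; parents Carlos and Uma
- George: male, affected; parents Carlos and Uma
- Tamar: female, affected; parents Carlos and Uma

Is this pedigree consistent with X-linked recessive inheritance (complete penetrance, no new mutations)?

Under X-linked recessive, Uma (affected, female) cannot arise from Elias (unaffected) × Sara (affected).

No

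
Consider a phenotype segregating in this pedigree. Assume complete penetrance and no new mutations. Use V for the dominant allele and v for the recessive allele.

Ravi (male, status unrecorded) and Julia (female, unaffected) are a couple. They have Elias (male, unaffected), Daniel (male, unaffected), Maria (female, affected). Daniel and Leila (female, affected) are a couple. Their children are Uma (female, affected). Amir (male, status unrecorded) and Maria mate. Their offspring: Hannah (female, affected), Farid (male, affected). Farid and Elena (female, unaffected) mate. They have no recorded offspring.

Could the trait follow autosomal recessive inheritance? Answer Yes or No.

A consistent assignment under autosomal recessive exists: Ravi Vv, Julia Vv, Elias VV, Daniel Vv, Maria vv, Leila vv, Amir Vv, Uma vv, Hannah vv, Farid vv, Elena VV.
In this assignment every recorded phenotype matches its genotype and every non-founder's genotype is obtainable from its parents' genotypes, so the pedigree is consistent.

Yes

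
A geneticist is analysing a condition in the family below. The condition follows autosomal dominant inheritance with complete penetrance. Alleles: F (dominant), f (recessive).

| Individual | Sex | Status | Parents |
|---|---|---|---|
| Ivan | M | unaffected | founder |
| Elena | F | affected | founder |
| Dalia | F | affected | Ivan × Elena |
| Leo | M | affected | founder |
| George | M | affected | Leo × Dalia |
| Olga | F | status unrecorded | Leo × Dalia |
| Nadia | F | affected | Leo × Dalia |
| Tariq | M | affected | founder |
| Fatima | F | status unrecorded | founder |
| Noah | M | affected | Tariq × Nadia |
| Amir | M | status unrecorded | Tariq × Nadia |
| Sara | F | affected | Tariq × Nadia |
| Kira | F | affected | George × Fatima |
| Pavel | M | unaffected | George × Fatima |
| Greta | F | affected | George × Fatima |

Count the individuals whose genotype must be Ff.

2

Obligate heterozygotes: Dalia is affected so carries F and received f from Ivan (ff), so Dalia is Ff; George is affected so carries F and passed f to Pavel (ff), so George is Ff.
Every other individual is either homozygous by phenotype or has at least one consistent homozygous assignment, so the count is 2.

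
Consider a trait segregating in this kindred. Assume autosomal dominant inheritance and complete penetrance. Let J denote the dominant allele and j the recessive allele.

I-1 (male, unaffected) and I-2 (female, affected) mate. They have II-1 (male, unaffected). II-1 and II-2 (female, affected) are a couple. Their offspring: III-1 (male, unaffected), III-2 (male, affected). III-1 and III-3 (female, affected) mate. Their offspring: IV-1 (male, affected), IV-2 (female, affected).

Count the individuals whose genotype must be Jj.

Obligate heterozygotes: I-2 is affected so carries J and passed j to II-1 (jj), so I-2 is Jj; II-2 is affected so carries J and passed j to III-1 (jj), so II-2 is Jj; III-2 is affected so carries J and received j from II-1 (jj), so III-2 is Jj; IV-1 is affected so carries J and received j from III-1 (jj), so IV-1 is Jj; IV-2 is affected so carries J and received j from III-1 (jj), so IV-2 is Jj.
Every other individual is either homozygous by phenotype or has at least one consistent homozygous assignment, so the count is 5.

5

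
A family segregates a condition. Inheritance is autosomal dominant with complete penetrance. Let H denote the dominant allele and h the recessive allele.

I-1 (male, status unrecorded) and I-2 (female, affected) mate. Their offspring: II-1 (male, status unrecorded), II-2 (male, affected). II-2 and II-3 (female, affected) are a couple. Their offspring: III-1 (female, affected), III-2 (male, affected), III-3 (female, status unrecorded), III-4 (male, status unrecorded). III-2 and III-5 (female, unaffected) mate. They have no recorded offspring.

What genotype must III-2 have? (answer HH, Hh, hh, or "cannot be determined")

cannot be determined

III-2's phenotype allows HH or Hh, and no parent or child forces a single allele at both positions; consistent genotype assignments exist with III-2 as HH or Hh.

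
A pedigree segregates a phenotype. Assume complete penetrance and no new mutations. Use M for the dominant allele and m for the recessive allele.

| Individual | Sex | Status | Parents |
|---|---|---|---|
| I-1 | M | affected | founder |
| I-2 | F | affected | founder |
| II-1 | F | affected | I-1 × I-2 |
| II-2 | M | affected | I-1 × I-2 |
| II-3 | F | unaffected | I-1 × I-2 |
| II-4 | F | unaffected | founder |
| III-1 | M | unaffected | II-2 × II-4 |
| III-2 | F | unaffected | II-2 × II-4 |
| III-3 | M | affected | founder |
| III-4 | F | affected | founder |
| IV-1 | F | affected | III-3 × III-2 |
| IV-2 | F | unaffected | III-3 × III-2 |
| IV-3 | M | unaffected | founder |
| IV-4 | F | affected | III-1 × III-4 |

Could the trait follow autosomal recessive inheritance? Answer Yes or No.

Under autosomal recessive, II-3 (unaffected, female) cannot arise from I-1 (affected) × I-2 (affected).

No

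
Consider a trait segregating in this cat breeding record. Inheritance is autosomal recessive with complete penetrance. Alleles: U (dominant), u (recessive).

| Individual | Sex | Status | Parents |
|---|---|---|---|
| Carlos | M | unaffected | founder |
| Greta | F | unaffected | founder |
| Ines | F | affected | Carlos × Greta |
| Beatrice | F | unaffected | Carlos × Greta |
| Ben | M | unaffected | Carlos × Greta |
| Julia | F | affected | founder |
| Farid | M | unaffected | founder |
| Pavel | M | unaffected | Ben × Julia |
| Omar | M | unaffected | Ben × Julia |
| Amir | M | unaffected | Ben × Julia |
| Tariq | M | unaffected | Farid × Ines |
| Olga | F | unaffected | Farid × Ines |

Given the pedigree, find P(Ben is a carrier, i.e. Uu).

1/5

Carlos is unaffected so carries U and passed u to Ines (uu), so Carlos is Uu.
Greta is unaffected so carries U and passed u to Ines (uu), so Greta is Uu.
Their cross gives offspring ratios 1/4 UU : 1/2 Uu : 1/4 uu. Conditioning on Ben being unaffected, P(Uu) = 1/2 / 3/4 = 2/3 before taking Ben's own offspring into account.
Julia is affected, so Julia is uu.
Now use Ben's offspring. Probability of each recorded status — unaffected son Pavel: 1/2 if Ben is Uu, 1 if UU; unaffected son Omar: 1/2 if Ben is Uu, 1 if UU; unaffected son Amir: 1/2 if Ben is Uu, 1 if UU.
Bayes: P(Uu) = 2/3·1/8 / (2/3·1/8 + 1/3·1) = 1/5.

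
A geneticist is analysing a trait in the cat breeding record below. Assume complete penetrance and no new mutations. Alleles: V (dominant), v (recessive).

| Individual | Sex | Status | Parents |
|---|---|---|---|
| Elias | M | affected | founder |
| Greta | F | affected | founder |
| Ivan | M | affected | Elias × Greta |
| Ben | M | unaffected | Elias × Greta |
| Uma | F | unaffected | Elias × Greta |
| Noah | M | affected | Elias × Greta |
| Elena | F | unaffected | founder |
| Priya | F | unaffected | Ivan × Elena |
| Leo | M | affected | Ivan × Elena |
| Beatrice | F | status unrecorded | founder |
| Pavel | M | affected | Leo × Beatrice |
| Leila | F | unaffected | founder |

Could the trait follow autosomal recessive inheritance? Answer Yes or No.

No

Under autosomal recessive, Ben (unaffected, male) cannot arise from Elias (affected) × Greta (affected).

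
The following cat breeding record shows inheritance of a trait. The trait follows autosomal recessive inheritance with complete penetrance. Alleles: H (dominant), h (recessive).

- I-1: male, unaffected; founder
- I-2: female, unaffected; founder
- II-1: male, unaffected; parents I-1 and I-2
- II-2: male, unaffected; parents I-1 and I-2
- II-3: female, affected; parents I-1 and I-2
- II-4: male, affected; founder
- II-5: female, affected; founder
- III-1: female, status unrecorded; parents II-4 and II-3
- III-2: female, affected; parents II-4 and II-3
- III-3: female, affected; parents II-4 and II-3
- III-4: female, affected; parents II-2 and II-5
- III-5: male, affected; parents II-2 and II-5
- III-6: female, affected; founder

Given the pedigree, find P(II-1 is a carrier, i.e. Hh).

2/3

I-1 is unaffected so carries H and passed h to II-3 (hh), so I-1 is Hh.
I-2 is unaffected so carries H and passed h to II-3 (hh), so I-2 is Hh.
Their cross gives offspring ratios 1/4 HH : 1/2 Hh : 1/4 hh. Conditioning on II-1 being unaffected, P(Hh) = 1/2 / 3/4 = 2/3.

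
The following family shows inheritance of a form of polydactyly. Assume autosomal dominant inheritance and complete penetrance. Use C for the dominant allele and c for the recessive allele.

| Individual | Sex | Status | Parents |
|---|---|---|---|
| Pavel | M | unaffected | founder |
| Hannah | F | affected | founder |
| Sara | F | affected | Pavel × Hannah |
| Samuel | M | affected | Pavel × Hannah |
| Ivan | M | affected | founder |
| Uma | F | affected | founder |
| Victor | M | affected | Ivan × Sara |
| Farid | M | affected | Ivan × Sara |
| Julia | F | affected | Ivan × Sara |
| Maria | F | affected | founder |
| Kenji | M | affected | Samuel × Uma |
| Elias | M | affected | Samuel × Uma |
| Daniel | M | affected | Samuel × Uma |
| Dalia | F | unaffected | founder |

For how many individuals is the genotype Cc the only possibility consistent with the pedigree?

Obligate heterozygotes: Sara is affected so carries C and received c from Pavel (cc), so Sara is Cc; Samuel is affected so carries C and received c from Pavel (cc), so Samuel is Cc.
Every other individual is either homozygous by phenotype or has at least one consistent homozygous assignment, so the count is 2.

2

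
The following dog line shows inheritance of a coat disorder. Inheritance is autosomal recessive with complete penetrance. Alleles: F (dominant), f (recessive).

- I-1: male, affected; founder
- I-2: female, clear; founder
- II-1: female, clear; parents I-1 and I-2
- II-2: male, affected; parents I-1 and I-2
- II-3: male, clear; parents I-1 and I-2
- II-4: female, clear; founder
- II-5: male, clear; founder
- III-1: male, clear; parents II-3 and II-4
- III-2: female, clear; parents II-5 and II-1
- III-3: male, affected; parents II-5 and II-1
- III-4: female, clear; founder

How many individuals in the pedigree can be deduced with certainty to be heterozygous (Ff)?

Obligate heterozygotes: I-2 is clear so carries F and passed f to II-2 (ff), so I-2 is Ff; II-1 is clear so carries F and received f from I-1 (ff), so II-1 is Ff; II-3 is clear so carries F and received f from I-1 (ff), so II-3 is Ff; II-5 is clear so carries F and passed f to III-3 (ff), so II-5 is Ff.
Every other individual is either homozygous by phenotype or has at least one consistent homozygous assignment, so the count is 4.

4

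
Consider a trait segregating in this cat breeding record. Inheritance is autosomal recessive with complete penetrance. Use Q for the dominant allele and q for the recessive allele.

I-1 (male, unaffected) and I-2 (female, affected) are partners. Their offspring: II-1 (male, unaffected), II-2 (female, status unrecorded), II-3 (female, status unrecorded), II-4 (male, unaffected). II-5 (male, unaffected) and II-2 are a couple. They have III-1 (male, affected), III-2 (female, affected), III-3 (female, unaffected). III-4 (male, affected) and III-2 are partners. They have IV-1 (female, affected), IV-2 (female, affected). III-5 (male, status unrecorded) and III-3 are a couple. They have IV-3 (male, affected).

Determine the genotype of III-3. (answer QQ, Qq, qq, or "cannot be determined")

Qq

From phenotype alone, III-3 is QQ or Qq.
III-3 is unaffected so carries Q and passed q to IV-3 (qq), so III-3 is Qq.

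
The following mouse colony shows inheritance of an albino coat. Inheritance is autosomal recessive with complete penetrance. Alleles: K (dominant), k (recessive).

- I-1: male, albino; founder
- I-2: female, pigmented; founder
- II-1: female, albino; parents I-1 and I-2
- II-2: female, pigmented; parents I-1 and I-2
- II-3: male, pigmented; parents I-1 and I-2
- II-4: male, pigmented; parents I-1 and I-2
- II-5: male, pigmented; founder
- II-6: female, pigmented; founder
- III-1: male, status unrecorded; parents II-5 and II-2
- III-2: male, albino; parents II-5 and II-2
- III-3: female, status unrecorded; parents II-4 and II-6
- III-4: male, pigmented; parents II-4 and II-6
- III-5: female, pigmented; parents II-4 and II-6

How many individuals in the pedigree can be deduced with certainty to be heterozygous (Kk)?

5

Obligate heterozygotes: I-2 is pigmented so carries K and passed k to II-1 (kk), so I-2 is Kk; II-2 is pigmented so carries K and received k from I-1 (kk), so II-2 is Kk; II-3 is pigmented so carries K and received k from I-1 (kk), so II-3 is Kk; II-4 is pigmented so carries K and received k from I-1 (kk), so II-4 is Kk; II-5 is pigmented so carries K and passed k to III-2 (kk), so II-5 is Kk.
Every other individual is either homozygous by phenotype or has at least one consistent homozygous assignment, so the count is 5.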